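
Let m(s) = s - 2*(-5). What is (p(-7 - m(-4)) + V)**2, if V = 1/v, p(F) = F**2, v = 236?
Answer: 1590813225/55696 ≈ 28562.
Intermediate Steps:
m(s) = 10 + s (m(s) = s + 10 = 10 + s)
V = 1/236 ≈ 0.0042373
(p(-7 - m(-4)) + V)**2 = ((-7 - (10 - 4))**2 + 1/236)**2 = ((-7 - 1*6)**2 + 1/236)**2 = ((-7 - 6)**2 + 1/236)**2 = ((-13)**2 + 1/236)**2 = (169 + 1/236)**2 = (39885/236)**2 = 1590813225/55696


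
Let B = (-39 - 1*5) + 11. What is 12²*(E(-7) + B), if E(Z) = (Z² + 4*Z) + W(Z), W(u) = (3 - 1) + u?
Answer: -2448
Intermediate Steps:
W(u) = 2 + u
B = -33 (B = (-39 - 5) + 11 = -44 + 11 = -33)
E(Z) = 2 + Z² + 5*Z (E(Z) = (Z² + 4*Z) + (2 + Z) = 2 + Z² + 5*Z)
12²*(E(-7) + B) = 12²*((2 + (-7)² + 5*(-7)) - 33) = 144*((2 + 49 - 35) - 33) = 144*(16 - 33) = 144*(-17) = -2448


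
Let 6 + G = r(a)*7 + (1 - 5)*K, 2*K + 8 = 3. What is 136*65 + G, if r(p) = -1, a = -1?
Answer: 8837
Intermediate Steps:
K = -5/2 (K = -4 + (½)*3 = -4 + 3/2 = -5/2 ≈ -2.5000)
G = -3 (G = -6 + (-1*7 + (1 - 5)*(-5/2)) = -6 + (-7 - 4*(-5/2)) = -6 + (-7 + 10) = -6 + 3 = -3)
136*65 + G = 136*65 - 3 = 8840 - 3 = 8837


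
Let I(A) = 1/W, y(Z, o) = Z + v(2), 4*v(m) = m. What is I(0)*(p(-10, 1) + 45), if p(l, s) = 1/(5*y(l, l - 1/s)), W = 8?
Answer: 4273/760 ≈ 5.6224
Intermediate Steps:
v(m) = m/4
y(Z, o) = ½ + Z (y(Z, o) = Z + (¼)*2 = Z + ½ = ½ + Z)
p(l, s) = 1/(5/2 + 5*l) (p(l, s) = 1/(5*(½ + l)) = 1/(5/2 + 5*l))
I(A) = ⅛ (I(A) = 1/8 = ⅛)
I(0)*(p(-10, 1) + 45) = (2/(5*(1 + 2*(-10))) + 45)/8 = (2/(5*(1 - 20)) + 45)/8 = ((⅖)/(-19) + 45)/8 = ((⅖)*(-1/19) + 45)/8 = (-2/95 + 45)/8 = (⅛)*(4273/95) = 4273/760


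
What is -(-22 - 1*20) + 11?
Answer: 53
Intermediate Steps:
-(-22 - 1*20) + 11 = -(-22 - 20) + 11 = -1*(-42) + 11 = 42 + 11 = 53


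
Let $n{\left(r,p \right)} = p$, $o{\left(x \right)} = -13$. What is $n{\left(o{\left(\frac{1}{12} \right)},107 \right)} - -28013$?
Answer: $28120$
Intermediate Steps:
$n{\left(o{\left(\frac{1}{12} \right)},107 \right)} - -28013 = 107 - -28013 = 107 + 28013 = 28120$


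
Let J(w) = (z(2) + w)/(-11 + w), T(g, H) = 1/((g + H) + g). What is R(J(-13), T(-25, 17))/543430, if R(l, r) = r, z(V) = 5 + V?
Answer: -1/17933190 ≈ -5.5763e-8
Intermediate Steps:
T(g, H) = 1/(H + 2*g) (T(g, H) = 1/((H + g) + g) = 1/(H + 2*g))
J(w) = (7 + w)/(-11 + w) (J(w) = ((5 + 2) + w)/(-11 + w) = (7 + w)/(-11 + w))
R(J(-13), T(-25, 17))/543430 = 1/((17 + 2*(-25))*543430) = (1/543430)/(17 - 50) = (1/543430)/(-33) = -1/33*1/543430 = -1/17933190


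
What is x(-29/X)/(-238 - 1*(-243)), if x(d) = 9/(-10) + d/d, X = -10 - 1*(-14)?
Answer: 1/50 ≈ 0.020000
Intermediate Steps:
X = 4 (X = -10 + 14 = 4)
x(d) = 1/10 (x(d) = 9*(-1/10) + 1 = -9/10 + 1 = 1/10)
x(-29/X)/(-238 - 1*(-243)) = 1/(10*(-238 - 1*(-243))) = 1/(10*(-238 + 243)) = (1/10)/5 = (1/10)*(1/5) = 1/50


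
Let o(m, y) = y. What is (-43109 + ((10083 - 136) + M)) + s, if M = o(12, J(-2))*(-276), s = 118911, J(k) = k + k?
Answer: 86853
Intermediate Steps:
J(k) = 2*k
M = 1104 (M = (2*(-2))*(-276) = -4*(-276) = 1104)
(-43109 + ((10083 - 136) + M)) + s = (-43109 + ((10083 - 136) + 1104)) + 118911 = (-43109 + (9947 + 1104)) + 118911 = (-43109 + 11051) + 118911 = -32058 + 118911 = 86853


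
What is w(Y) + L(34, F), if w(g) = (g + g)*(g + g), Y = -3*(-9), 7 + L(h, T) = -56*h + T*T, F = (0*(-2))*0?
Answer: 1005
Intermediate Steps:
F = 0 (F = 0*0 = 0)
L(h, T) = -7 + T**2 - 56*h (L(h, T) = -7 + (-56*h + T*T) = -7 + (-56*h + T**2) = -7 + (T**2 - 56*h) = -7 + T**2 - 56*h)
Y = 27
w(g) = 4*g**2 (w(g) = (2*g)*(2*g) = 4*g**2)
w(Y) + L(34, F) = 4*27**2 + (-7 + 0**2 - 56*34) = 4*729 + (-7 + 0 - 1904) = 2916 - 1911 = 1005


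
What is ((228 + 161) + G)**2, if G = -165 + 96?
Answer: 102400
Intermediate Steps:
G = -69
((228 + 161) + G)**2 = ((228 + 161) - 69)**2 = (389 - 69)**2 = 320**2 = 102400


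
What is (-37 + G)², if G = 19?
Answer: 324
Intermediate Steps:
(-37 + G)² = (-37 + 19)² = (-18)² = 324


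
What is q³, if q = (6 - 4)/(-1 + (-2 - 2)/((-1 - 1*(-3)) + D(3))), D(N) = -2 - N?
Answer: 216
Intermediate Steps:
q = 6 (q = (6 - 4)/(-1 + (-2 - 2)/((-1 - 1*(-3)) + (-2 - 1*3))) = 2/(-1 - 4/((-1 + 3) + (-2 - 3))) = 2/(-1 - 4/(2 - 5)) = 2/(-1 - 4/(-3)) = 2/(-1 - 4*(-⅓)) = 2/(-1 + 4/3) = 2/(⅓) = 2*3 = 6)
q³ = 6³ = 216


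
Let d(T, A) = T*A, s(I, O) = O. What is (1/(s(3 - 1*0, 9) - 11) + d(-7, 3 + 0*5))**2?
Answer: 1849/4 ≈ 462.25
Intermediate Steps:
d(T, A) = A*T
(1/(s(3 - 1*0, 9) - 11) + d(-7, 3 + 0*5))**2 = (1/(9 - 11) + (3 + 0*5)*(-7))**2 = (1/(-2) + (3 + 0)*(-7))**2 = (-1/2 + 3*(-7))**2 = (-1/2 - 21)**2 = (-43/2)**2 = 1849/4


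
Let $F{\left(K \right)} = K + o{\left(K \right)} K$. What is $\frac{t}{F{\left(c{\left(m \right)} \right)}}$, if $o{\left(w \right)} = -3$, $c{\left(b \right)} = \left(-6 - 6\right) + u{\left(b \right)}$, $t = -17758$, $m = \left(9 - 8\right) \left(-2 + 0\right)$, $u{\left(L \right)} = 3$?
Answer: $- \frac{8879}{9} \approx -986.56$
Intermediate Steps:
$m = -2$ ($m = 1 \left(-2\right) = -2$)
$c{\left(b \right)} = -9$ ($c{\left(b \right)} = \left(-6 - 6\right) + 3 = -12 + 3 = -9$)
$F{\left(K \right)} = - 2 K$ ($F{\left(K \right)} = K - 3 K = - 2 K$)
$\frac{t}{F{\left(c{\left(m \right)} \right)}} = - \frac{17758}{\left(-2\right) \left(-9\right)} = - \frac{17758}{18} = \left(-17758\right) \frac{1}{18} = - \frac{8879}{9}$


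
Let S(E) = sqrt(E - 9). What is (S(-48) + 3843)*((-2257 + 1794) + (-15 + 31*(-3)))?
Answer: -2194353 - 571*I*sqrt(57) ≈ -2.1944e+6 - 4311.0*I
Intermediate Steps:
S(E) = sqrt(-9 + E)
(S(-48) + 3843)*((-2257 + 1794) + (-15 + 31*(-3))) = (sqrt(-9 - 48) + 3843)*((-2257 + 1794) + (-15 + 31*(-3))) = (sqrt(-57) + 3843)*(-463 + (-15 - 93)) = (I*sqrt(57) + 3843)*(-463 - 108) = (3843 + I*sqrt(57))*(-571) = -2194353 - 571*I*sqrt(57)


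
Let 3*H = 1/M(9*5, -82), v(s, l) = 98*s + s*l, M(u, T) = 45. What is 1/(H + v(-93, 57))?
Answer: -135/1946024 ≈ -6.9372e-5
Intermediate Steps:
v(s, l) = 98*s + l*s
H = 1/135 (H = (1/3)/45 = (1/3)*(1/45) = 1/135 ≈ 0.0074074)
1/(H + v(-93, 57)) = 1/(1/135 - 93*(98 + 57)) = 1/(1/135 - 93*155) = 1/(1/135 - 14415) = 1/(-1946024/135) = -135/1946024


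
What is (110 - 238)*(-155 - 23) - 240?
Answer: 22544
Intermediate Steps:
(110 - 238)*(-155 - 23) - 240 = -128*(-178) - 240 = 22784 - 240 = 22544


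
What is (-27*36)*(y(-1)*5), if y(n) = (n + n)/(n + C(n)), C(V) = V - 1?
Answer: -3240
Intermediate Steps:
C(V) = -1 + V
y(n) = 2*n/(-1 + 2*n) (y(n) = (n + n)/(n + (-1 + n)) = (2*n)/(-1 + 2*n) = 2*n/(-1 + 2*n))
(-27*36)*(y(-1)*5) = (-27*36)*((2*(-1)/(-1 + 2*(-1)))*5) = -972*2*(-1)/(-1 - 2)*5 = -972*2*(-1)/(-3)*5 = -972*2*(-1)*(-1/3)*5 = -648*5 = -972*10/3 = -3240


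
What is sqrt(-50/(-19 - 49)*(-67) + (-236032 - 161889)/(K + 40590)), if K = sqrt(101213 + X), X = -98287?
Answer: sqrt(-2771597176 - 56950*sqrt(2926))/(34*sqrt(40590 + sqrt(2926))) ≈ 7.6847*I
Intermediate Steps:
K = sqrt(2926) (K = sqrt(101213 - 98287) = sqrt(2926) ≈ 54.093)
sqrt(-50/(-19 - 49)*(-67) + (-236032 - 161889)/(K + 40590)) = sqrt(-50/(-19 - 49)*(-67) + (-236032 - 161889)/(sqrt(2926) + 40590)) = sqrt(-50/(-68)*(-67) - 397921/(40590 + sqrt(2926))) = sqrt(-50*(-1/68)*(-67) - 397921/(40590 + sqrt(2926))) = sqrt((25/34)*(-67) - 397921/(40590 + sqrt(2926))) = sqrt(-1675/34 - 397921/(40590 + sqrt(2926)))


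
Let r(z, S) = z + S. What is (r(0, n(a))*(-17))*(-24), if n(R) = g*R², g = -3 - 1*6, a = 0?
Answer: 0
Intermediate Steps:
g = -9 (g = -3 - 6 = -9)
n(R) = -9*R²
r(z, S) = S + z
(r(0, n(a))*(-17))*(-24) = ((-9*0² + 0)*(-17))*(-24) = ((-9*0 + 0)*(-17))*(-24) = ((0 + 0)*(-17))*(-24) = (0*(-17))*(-24) = 0*(-24) = 0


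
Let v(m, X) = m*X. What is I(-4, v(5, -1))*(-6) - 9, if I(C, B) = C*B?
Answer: -129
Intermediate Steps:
v(m, X) = X*m
I(C, B) = B*C
I(-4, v(5, -1))*(-6) - 9 = (-1*5*(-4))*(-6) - 9 = -5*(-4)*(-6) - 9 = 20*(-6) - 9 = -120 - 9 = -129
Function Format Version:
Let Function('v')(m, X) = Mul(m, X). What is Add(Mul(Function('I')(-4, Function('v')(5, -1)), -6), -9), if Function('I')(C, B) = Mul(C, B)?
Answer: -129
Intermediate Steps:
Function('v')(m, X) = Mul(X, m)
Function('I')(C, B) = Mul(B, C)
Add(Mul(Function('I')(-4, Function('v')(5, -1)), -6), -9) = Add(Mul(Mul(Mul(-1, 5), -4), -6), -9) = Add(Mul(Mul(-5, -4), -6), -9) = Add(Mul(20, -6), -9) = Add(-120, -9) = -129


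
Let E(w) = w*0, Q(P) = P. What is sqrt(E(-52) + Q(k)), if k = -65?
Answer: I*sqrt(65) ≈ 8.0623*I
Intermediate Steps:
E(w) = 0
sqrt(E(-52) + Q(k)) = sqrt(0 - 65) = sqrt(-65) = I*sqrt(65)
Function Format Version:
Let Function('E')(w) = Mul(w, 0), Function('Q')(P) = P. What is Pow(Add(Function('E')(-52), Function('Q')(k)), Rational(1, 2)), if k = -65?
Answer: Mul(I, Pow(65, Rational(1, 2))) ≈ Mul(8.0623, I)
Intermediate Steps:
Function('E')(w) = 0
Pow(Add(Function('E')(-52), Function('Q')(k)), Rational(1, 2)) = Pow(Add(0, -65), Rational(1, 2)) = Pow(-65, Rational(1, 2)) = Mul(I, Pow(65, Rational(1, 2)))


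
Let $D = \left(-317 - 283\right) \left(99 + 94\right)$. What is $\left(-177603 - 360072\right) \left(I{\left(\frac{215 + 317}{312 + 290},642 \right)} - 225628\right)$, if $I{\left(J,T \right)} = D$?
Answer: $183577299900$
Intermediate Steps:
$D = -115800$ ($D = \left(-600\right) 193 = -115800$)
$I{\left(J,T \right)} = -115800$
$\left(-177603 - 360072\right) \left(I{\left(\frac{215 + 317}{312 + 290},642 \right)} - 225628\right) = \left(-177603 - 360072\right) \left(-115800 - 225628\right) = \left(-537675\right) \left(-341428\right) = 183577299900$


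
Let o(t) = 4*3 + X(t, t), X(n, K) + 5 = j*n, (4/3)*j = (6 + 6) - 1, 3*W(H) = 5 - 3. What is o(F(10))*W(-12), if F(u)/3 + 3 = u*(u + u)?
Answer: 19531/6 ≈ 3255.2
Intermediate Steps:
F(u) = -9 + 6*u² (F(u) = -9 + 3*(u*(u + u)) = -9 + 3*(u*(2*u)) = -9 + 3*(2*u²) = -9 + 6*u²)
W(H) = ⅔ (W(H) = (5 - 3)/3 = (⅓)*2 = ⅔)
j = 33/4 (j = 3*((6 + 6) - 1)/4 = 3*(12 - 1)/4 = (¾)*11 = 33/4 ≈ 8.2500)
X(n, K) = -5 + 33*n/4
o(t) = 7 + 33*t/4 (o(t) = 4*3 + (-5 + 33*t/4) = 12 + (-5 + 33*t/4) = 7 + 33*t/4)
o(F(10))*W(-12) = (7 + 33*(-9 + 6*10²)/4)*(⅔) = (7 + 33*(-9 + 6*100)/4)*(⅔) = (7 + 33*(-9 + 600)/4)*(⅔) = (7 + (33/4)*591)*(⅔) = (7 + 19503/4)*(⅔) = (19531/4)*(⅔) = 19531/6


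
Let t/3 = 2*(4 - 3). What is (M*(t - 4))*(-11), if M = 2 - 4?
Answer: 44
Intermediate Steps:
t = 6 (t = 3*(2*(4 - 3)) = 3*(2*1) = 3*2 = 6)
M = -2
(M*(t - 4))*(-11) = -2*(6 - 4)*(-11) = -2*2*(-11) = -4*(-11) = 44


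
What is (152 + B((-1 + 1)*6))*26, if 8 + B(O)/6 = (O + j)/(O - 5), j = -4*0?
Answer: 2704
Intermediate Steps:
j = 0
B(O) = -48 + 6*O/(-5 + O) (B(O) = -48 + 6*((O + 0)/(O - 5)) = -48 + 6*(O/(-5 + O)) = -48 + 6*O/(-5 + O))
(152 + B((-1 + 1)*6))*26 = (152 + 6*(40 - 7*(-1 + 1)*6)/(-5 + (-1 + 1)*6))*26 = (152 + 6*(40 - 0*6)/(-5 + 0*6))*26 = (152 + 6*(40 - 7*0)/(-5 + 0))*26 = (152 + 6*(40 + 0)/(-5))*26 = (152 + 6*(-1/5)*40)*26 = (152 - 48)*26 = 104*26 = 2704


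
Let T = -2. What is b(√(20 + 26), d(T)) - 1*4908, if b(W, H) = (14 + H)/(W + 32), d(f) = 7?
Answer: -799892/163 - 7*√46/326 ≈ -4907.5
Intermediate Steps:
b(W, H) = (14 + H)/(32 + W)
b(√(20 + 26), d(T)) - 1*4908 = (14 + 7)/(32 + √(20 + 26)) - 1*4908 = 21/(32 + √46) - 4908 = -4908 + 21/(32 + √46)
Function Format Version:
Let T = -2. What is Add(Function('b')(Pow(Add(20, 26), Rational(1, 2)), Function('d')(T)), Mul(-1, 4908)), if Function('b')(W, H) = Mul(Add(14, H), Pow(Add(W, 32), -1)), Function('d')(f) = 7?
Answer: Add(Rational(-799892, 163), Mul(Rational(-7, 326), Pow(46, Rational(1, 2)))) ≈ -4907.5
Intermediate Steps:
Function('b')(W, H) = Mul(Pow(Add(32, W), -1), Add(14, H)) (Function('b')(W, H) = Mul(Add(14, H), Pow(Add(32, W), -1)) = Mul(Pow(Add(32, W), -1), Add(14, H)))
Add(Function('b')(Pow(Add(20, 26), Rational(1, 2)), Function('d')(T)), Mul(-1, 4908)) = Add(Mul(Pow(Add(32, Pow(Add(20, 26), Rational(1, 2))), -1), Add(14, 7)), Mul(-1, 4908)) = Add(Mul(Pow(Add(32, Pow(46, Rational(1, 2))), -1), 21), -4908) = Add(Mul(21, Pow(Add(32, Pow(46, Rational(1, 2))), -1)), -4908) = Add(-4908, Mul(21, Pow(Add(32, Pow(46, Rational(1, 2))), -1)))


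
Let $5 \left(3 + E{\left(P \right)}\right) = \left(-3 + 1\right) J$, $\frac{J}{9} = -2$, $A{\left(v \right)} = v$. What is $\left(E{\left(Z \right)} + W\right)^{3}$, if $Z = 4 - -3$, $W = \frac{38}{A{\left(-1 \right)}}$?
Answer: $- \frac{4826809}{125} \approx -38615.0$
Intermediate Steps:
$W = -38$ ($W = \frac{38}{-1} = 38 \left(-1\right) = -38$)
$J = -18$ ($J = 9 \left(-2\right) = -18$)
$Z = 7$ ($Z = 4 + 3 = 7$)
$E{\left(P \right)} = \frac{21}{5}$ ($E{\left(P \right)} = -3 + \frac{\left(-3 + 1\right) \left(-18\right)}{5} = -3 + \frac{\left(-2\right) \left(-18\right)}{5} = -3 + \frac{1}{5} \cdot 36 = -3 + \frac{36}{5} = \frac{21}{5}$)
$\left(E{\left(Z \right)} + W\right)^{3} = \left(\frac{21}{5} - 38\right)^{3} = \left(- \frac{169}{5}\right)^{3} = - \frac{4826809}{125}$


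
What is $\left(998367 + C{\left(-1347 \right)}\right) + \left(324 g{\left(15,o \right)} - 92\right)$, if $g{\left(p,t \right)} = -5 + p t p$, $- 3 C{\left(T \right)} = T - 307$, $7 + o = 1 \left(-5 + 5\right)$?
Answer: $\frac{1460719}{3} \approx 4.8691 \cdot 10^{5}$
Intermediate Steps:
$o = -7$ ($o = -7 + 1 \left(-5 + 5\right) = -7 + 1 \cdot 0 = -7 + 0 = -7$)
$C{\left(T \right)} = \frac{307}{3} - \frac{T}{3}$ ($C{\left(T \right)} = - \frac{T - 307}{3} = - \frac{-307 + T}{3} = \frac{307}{3} - \frac{T}{3}$)
$g{\left(p,t \right)} = -5 + t p^{2}$ ($g{\left(p,t \right)} = -5 + p p t = -5 + t p^{2}$)
$\left(998367 + C{\left(-1347 \right)}\right) + \left(324 g{\left(15,o \right)} - 92\right) = \left(998367 + \left(\frac{307}{3} - -449\right)\right) + \left(324 \left(-5 - 7 \cdot 15^{2}\right) - 92\right) = \left(998367 + \left(\frac{307}{3} + 449\right)\right) + \left(324 \left(-5 - 1575\right) - 92\right) = \left(998367 + \frac{1654}{3}\right) + \left(324 \left(-5 - 1575\right) - 92\right) = \frac{2996755}{3} + \left(324 \left(-1580\right) - 92\right) = \frac{2996755}{3} - 512012 = \frac{1460719}{3}$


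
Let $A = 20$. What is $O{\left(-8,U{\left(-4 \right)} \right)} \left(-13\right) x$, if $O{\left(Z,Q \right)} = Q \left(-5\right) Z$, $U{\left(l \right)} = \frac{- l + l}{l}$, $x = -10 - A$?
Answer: $0$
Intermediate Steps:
$x = -30$ ($x = -10 - 20 = -30$)
$U{\left(l \right)} = 0$ ($U{\left(l \right)} = \frac{0}{l} = 0$)
$O{\left(Z,Q \right)} = - 5 Q Z$
$O{\left(-8,U{\left(-4 \right)} \right)} \left(-13\right) x = \left(-5\right) 0 \left(-8\right) \left(-13\right) \left(-30\right) = 0 \left(-13\right) \left(-30\right) = 0 \left(-30\right) = 0$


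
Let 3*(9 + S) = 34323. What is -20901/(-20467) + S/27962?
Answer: 409206253/286149127 ≈ 1.4300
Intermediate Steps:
S = 11432 (S = -9 + (⅓)*34323 = -9 + 11441 = 11432)
-20901/(-20467) + S/27962 = -20901/(-20467) + 11432/27962 = -20901*(-1/20467) + 11432*(1/27962) = 20901/20467 + 5716/13981 = 409206253/286149127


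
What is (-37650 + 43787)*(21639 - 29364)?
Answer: -47408325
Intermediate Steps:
(-37650 + 43787)*(21639 - 29364) = 6137*(-7725) = -47408325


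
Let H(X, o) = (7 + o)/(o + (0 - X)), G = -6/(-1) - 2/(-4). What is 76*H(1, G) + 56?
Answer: 2668/11 ≈ 242.55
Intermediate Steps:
G = 13/2 (G = -6*(-1) - 2*(-¼) = 6 + ½ = 13/2 ≈ 6.5000)
H(X, o) = (7 + o)/(o - X)
76*H(1, G) + 56 = 76*((7 + 13/2)/(13/2 - 1*1)) + 56 = 76*((27/2)/(13/2 - 1)) + 56 = 76*((27/2)/(11/2)) + 56 = 76*((2/11)*(27/2)) + 56 = 76*(27/11) + 56 = 2052/11 + 56 = 2668/11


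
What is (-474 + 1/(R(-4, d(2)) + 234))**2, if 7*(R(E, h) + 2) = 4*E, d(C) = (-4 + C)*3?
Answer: 580925974225/2585664 ≈ 2.2467e+5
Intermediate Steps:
d(C) = -12 + 3*C
R(E, h) = -2 + 4*E/7 (R(E, h) = -2 + (4*E)/7 = -2 + 4*E/7)
(-474 + 1/(R(-4, d(2)) + 234))**2 = (-474 + 1/((-2 + (4/7)*(-4)) + 234))**2 = (-474 + 1/((-2 - 16/7) + 234))**2 = (-474 + 1/(-30/7 + 234))**2 = (-474 + 1/(1608/7))**2 = (-474 + 7/1608)**2 = (-762185/1608)**2 = 580925974225/2585664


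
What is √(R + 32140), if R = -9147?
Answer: √22993 ≈ 151.63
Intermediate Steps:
√(R + 32140) = √(-9147 + 32140) = √22993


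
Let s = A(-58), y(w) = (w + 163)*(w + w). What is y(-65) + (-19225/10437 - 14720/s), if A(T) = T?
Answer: -3779795225/302673 ≈ -12488.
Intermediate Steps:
y(w) = 2*w*(163 + w) (y(w) = (163 + w)*(2*w) = 2*w*(163 + w))
s = -58
y(-65) + (-19225/10437 - 14720/s) = 2*(-65)*(163 - 65) + (-19225/10437 - 14720/(-58)) = 2*(-65)*98 + (-19225*1/10437 - 14720*(-1/58)) = -12740 + (-19225/10437 + 7360/29) = -12740 + 76258795/302673 = -3779795225/302673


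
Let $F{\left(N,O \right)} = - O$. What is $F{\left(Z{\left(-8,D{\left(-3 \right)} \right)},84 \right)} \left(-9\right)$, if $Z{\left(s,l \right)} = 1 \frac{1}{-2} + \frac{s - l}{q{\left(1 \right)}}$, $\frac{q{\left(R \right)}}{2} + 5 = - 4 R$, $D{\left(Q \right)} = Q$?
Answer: $756$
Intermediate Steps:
$q{\left(R \right)} = -10 - 8 R$ ($q{\left(R \right)} = -10 + 2 \left(- 4 R\right) = -10 - 8 R$)
$Z{\left(s,l \right)} = - \frac{1}{2} - \frac{s}{18} + \frac{l}{18}$ ($Z{\left(s,l \right)} = 1 \frac{1}{-2} + \frac{s - l}{-10 - 8} = 1 \left(- \frac{1}{2}\right) + \frac{s - l}{-10 - 8} = - \frac{1}{2} + \frac{s - l}{-18} = - \frac{1}{2} + \left(s - l\right) \left(- \frac{1}{18}\right) = - \frac{1}{2} + \left(- \frac{s}{18} + \frac{l}{18}\right) = - \frac{1}{2} - \frac{s}{18} + \frac{l}{18}$)
$F{\left(Z{\left(-8,D{\left(-3 \right)} \right)},84 \right)} \left(-9\right) = \left(-1\right) 84 \left(-9\right) = \left(-84\right) \left(-9\right) = 756$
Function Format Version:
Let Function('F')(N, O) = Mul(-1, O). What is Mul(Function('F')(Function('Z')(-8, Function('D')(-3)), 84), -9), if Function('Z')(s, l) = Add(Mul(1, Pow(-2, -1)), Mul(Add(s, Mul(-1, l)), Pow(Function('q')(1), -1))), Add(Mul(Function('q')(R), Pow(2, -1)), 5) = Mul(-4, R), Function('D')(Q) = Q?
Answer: 756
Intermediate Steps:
Function('q')(R) = Add(-10, Mul(-8, R)) (Function('q')(R) = Add(-10, Mul(2, Mul(-4, R))) = Add(-10, Mul(-8, R)))
Function('Z')(s, l) = Add(Rational(-1, 2), Mul(Rational(-1, 18), s), Mul(Rational(1, 18), l)) (Function('Z')(s, l) = Add(Mul(1, Pow(-2, -1)), Mul(Add(s, Mul(-1, l)), Pow(Add(-10, Mul(-8, 1)), -1))) = Add(Mul(1, Rational(-1, 2)), Mul(Add(s, Mul(-1, l)), Pow(Add(-10, -8), -1))) = Add(Rational(-1, 2), Mul(Add(s, Mul(-1, l)), Pow(-18, -1))) = Add(Rational(-1, 2), Mul(Add(s, Mul(-1, l)), Rational(-1, 18))) = Add(Rational(-1, 2), Add(Mul(Rational(-1, 18), s), Mul(Rational(1, 18), l))) = Add(Rational(-1, 2), Mul(Rational(-1, 18), s), Mul(Rational(1, 18), l)))
Mul(Function('F')(Function('Z')(-8, Function('D')(-3)), 84), -9) = Mul(Mul(-1, 84), -9) = Mul(-84, -9) = 756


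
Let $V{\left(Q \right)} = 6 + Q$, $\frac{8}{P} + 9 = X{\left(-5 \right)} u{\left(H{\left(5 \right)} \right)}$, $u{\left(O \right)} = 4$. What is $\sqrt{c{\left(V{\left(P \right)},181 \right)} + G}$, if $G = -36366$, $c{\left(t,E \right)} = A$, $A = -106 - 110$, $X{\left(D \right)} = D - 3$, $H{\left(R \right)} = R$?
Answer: $i \sqrt{36582} \approx 191.26 i$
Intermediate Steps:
$X{\left(D \right)} = -3 + D$
$A = -216$
$P = - \frac{8}{41}$ ($P = \frac{8}{-9 + \left(-3 - 5\right) 4} = \frac{8}{-9 - 32} = \frac{8}{-41} = 8 \left(- \frac{1}{41}\right) = - \frac{8}{41} \approx -0.19512$)
$c{\left(t,E \right)} = -216$
$\sqrt{c{\left(V{\left(P \right)},181 \right)} + G} = \sqrt{-216 - 36366} = \sqrt{-36582} = i \sqrt{36582}$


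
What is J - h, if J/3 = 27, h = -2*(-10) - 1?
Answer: 62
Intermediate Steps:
h = 19 (h = 20 - 1 = 19)
J = 81 (J = 3*27 = 81)
J - h = 81 - 1*19 = 81 - 19 = 62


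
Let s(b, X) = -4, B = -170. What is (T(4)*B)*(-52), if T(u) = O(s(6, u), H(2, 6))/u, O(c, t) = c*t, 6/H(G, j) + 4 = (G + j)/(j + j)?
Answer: 15912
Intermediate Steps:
H(G, j) = 6/(-4 + (G + j)/(2*j)) (H(G, j) = 6/(-4 + (G + j)/(j + j)) = 6/(-4 + (G + j)/((2*j))) = 6/(-4 + (G + j)*(1/(2*j))) = 6/(-4 + (G + j)/(2*j)))
T(u) = 36/(5*u) (T(u) = (-48*6/(2 - 7*6))/u = (-48*6/(2 - 42))/u = (-48*6/(-40))/u = (-48*6*(-1)/40)/u = (-4*(-9/5))/u = 36/(5*u))
(T(4)*B)*(-52) = (((36/5)/4)*(-170))*(-52) = (((36/5)*(¼))*(-170))*(-52) = ((9/5)*(-170))*(-52) = -306*(-52) = 15912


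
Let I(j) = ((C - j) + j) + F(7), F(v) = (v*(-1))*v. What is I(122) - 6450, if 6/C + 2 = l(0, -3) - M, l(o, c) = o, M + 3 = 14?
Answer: -84493/13 ≈ -6499.5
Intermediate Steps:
M = 11 (M = -3 + 14 = 11)
C = -6/13 (C = 6/(-2 + (0 - 1*11)) = 6/(-2 + (0 - 11)) = 6/(-2 - 11) = 6/(-13) = 6*(-1/13) = -6/13 ≈ -0.46154)
F(v) = -v² (F(v) = (-v)*v = -v²)
I(j) = -643/13 (I(j) = ((-6/13 - j) + j) - 1*7² = -6/13 - 1*49 = -6/13 - 49 = -643/13)
I(122) - 6450 = -643/13 - 6450 = -84493/13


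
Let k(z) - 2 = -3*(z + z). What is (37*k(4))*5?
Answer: -4070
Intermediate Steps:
k(z) = 2 - 6*z (k(z) = 2 - 3*(z + z) = 2 - 6*z)
(37*k(4))*5 = (37*(2 - 6*4))*5 = (37*(2 - 24))*5 = (37*(-22))*5 = -814*5 = -4070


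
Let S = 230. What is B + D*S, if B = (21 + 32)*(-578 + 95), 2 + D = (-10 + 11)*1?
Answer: -25829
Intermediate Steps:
D = -1 (D = -2 + (-10 + 11)*1 = -2 + 1*1 = -2 + 1 = -1)
B = -25599 (B = 53*(-483) = -25599)
B + D*S = -25599 - 1*230 = -25599 - 230 = -25829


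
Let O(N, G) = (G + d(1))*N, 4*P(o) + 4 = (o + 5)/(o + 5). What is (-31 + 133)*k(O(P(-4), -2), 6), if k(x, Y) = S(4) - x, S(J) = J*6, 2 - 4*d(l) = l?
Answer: 18513/8 ≈ 2314.1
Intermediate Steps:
d(l) = 1/2 - l/4
P(o) = -3/4 (P(o) = -1 + ((o + 5)/(o + 5))/4 = -1 + ((5 + o)/(5 + o))/4 = -1 + (1/4)*1 = -1 + 1/4 = -3/4)
S(J) = 6*J
O(N, G) = N*(1/4 + G) (O(N, G) = (G + (1/2 - 1/4*1))*N = (G + (1/2 - 1/4))*N = (G + 1/4)*N = (1/4 + G)*N = N*(1/4 + G))
k(x, Y) = 24 - x (k(x, Y) = 6*4 - x = 24 - x)
(-31 + 133)*k(O(P(-4), -2), 6) = (-31 + 133)*(24 - (-3)*(1/4 - 2)/4) = 102*(24 - (-3)*(-7)/(4*4)) = 102*(24 - 1*21/16) = 102*(24 - 21/16) = 102*(363/16) = 18513/8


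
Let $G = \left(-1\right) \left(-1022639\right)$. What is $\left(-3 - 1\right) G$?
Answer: $-4090556$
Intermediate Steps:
$G = 1022639$
$\left(-3 - 1\right) G = \left(-3 - 1\right) 1022639 = \left(-4\right) 1022639 = -4090556$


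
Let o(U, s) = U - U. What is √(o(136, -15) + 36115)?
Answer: √36115 ≈ 190.04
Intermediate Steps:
o(U, s) = 0
√(o(136, -15) + 36115) = √(0 + 36115) = √36115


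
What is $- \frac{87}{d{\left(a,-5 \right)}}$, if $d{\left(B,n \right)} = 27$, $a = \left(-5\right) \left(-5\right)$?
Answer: $- \frac{29}{9} \approx -3.2222$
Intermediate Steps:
$a = 25$
$- \frac{87}{d{\left(a,-5 \right)}} = - \frac{87}{27} = \left(-87\right) \frac{1}{27} = - \frac{29}{9}$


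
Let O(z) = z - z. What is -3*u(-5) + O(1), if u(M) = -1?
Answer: 3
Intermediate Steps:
O(z) = 0
-3*u(-5) + O(1) = -3*(-1) + 0 = 3 + 0 = 3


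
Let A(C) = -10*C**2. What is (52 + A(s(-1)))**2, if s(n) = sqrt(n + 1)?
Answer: 2704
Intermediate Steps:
s(n) = sqrt(1 + n)
(52 + A(s(-1)))**2 = (52 - 10*(sqrt(1 - 1))**2)**2 = (52 - 10*(sqrt(0))**2)**2 = (52 - 10*0**2)**2 = (52 - 10*0)**2 = (52 + 0)**2 = 52**2 = 2704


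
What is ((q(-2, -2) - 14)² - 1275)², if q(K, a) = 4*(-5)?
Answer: 14161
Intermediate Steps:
q(K, a) = -20
((q(-2, -2) - 14)² - 1275)² = ((-20 - 14)² - 1275)² = ((-34)² - 1275)² = (1156 - 1275)² = (-119)² = 14161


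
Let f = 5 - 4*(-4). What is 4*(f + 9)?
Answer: 120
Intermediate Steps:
f = 21 (f = 5 + 16 = 21)
4*(f + 9) = 4*(21 + 9) = 4*30 = 120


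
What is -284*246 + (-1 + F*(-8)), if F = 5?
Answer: -69905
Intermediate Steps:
-284*246 + (-1 + F*(-8)) = -284*246 + (-1 + 5*(-8)) = -69864 + (-1 - 40) = -69864 - 41 = -69905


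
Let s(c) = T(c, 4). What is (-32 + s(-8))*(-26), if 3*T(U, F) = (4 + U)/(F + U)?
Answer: 2470/3 ≈ 823.33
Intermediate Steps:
T(U, F) = (4 + U)/(3*(F + U)) (T(U, F) = ((4 + U)/(F + U))/3 = (4 + U)/(3*(F + U)))
s(c) = ⅓ (s(c) = (4 + c)/(3*(4 + c)) = ⅓)
(-32 + s(-8))*(-26) = (-32 + ⅓)*(-26) = -95/3*(-26) = 2470/3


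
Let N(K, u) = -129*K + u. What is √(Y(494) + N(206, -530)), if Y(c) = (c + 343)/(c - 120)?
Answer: I*√3790886066/374 ≈ 164.63*I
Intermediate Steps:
N(K, u) = u - 129*K
Y(c) = (343 + c)/(-120 + c)
√(Y(494) + N(206, -530)) = √((343 + 494)/(-120 + 494) + (-530 - 129*206)) = √(837/374 + (-530 - 26574)) = √((1/374)*837 - 27104) = √(837/374 - 27104) = √(-10136059/374) = I*√3790886066/374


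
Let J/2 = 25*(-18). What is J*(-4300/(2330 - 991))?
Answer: 3870000/1339 ≈ 2890.2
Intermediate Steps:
J = -900 (J = 2*(25*(-18)) = 2*(-450) = -900)
J*(-4300/(2330 - 991)) = -(-3870000)/(2330 - 991) = -(-3870000)/1339 = -900*(-4300/1339) = 3870000/1339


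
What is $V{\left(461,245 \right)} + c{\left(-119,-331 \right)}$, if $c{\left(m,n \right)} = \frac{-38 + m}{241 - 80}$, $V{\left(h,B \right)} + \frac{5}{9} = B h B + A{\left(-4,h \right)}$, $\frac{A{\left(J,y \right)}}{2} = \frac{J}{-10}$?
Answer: $\frac{200480193331}{7245} \approx 2.7672 \cdot 10^{7}$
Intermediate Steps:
$A{\left(J,y \right)} = - \frac{J}{5}$ ($A{\left(J,y \right)} = 2 \frac{J}{-10} = 2 J \left(- \frac{1}{10}\right) = 2 \left(- \frac{J}{10}\right) = - \frac{J}{5}$)
$V{\left(h,B \right)} = \frac{11}{45} + h B^{2}$ ($V{\left(h,B \right)} = - \frac{5}{9} + \left(B h B - - \frac{4}{5}\right) = - \frac{5}{9} + \left(h B^{2} + \frac{4}{5}\right) = - \frac{5}{9} + \left(\frac{4}{5} + h B^{2}\right) = \frac{11}{45} + h B^{2}$)
$c{\left(m,n \right)} = - \frac{38}{161} + \frac{m}{161}$ ($c{\left(m,n \right)} = \frac{-38 + m}{161} = \left(-38 + m\right) \frac{1}{161} = - \frac{38}{161} + \frac{m}{161}$)
$V{\left(461,245 \right)} + c{\left(-119,-331 \right)} = \left(\frac{11}{45} + 461 \cdot 245^{2}\right) + \left(- \frac{38}{161} + \frac{1}{161} \left(-119\right)\right) = \left(\frac{11}{45} + 461 \cdot 60025\right) - \frac{157}{161} = \left(\frac{11}{45} + 27671525\right) - \frac{157}{161} = \frac{1245218636}{45} - \frac{157}{161} = \frac{200480193331}{7245}$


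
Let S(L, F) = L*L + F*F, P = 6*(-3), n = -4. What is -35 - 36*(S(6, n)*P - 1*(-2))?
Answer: 33589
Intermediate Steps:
P = -18
S(L, F) = F**2 + L**2 (S(L, F) = L**2 + F**2 = F**2 + L**2)
-35 - 36*(S(6, n)*P - 1*(-2)) = -35 - 36*(((-4)**2 + 6**2)*(-18) - 1*(-2)) = -35 - 36*((16 + 36)*(-18) + 2) = -35 - 36*(52*(-18) + 2) = -35 - 36*(-936 + 2) = -35 - 36*(-934) = -35 + 33624 = 33589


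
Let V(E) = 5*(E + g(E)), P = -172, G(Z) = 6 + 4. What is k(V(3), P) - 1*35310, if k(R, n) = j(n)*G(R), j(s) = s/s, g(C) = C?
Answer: -35300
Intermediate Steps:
G(Z) = 10
j(s) = 1
V(E) = 10*E (V(E) = 5*(E + E) = 5*(2*E) = 10*E)
k(R, n) = 10 (k(R, n) = 1*10 = 10)
k(V(3), P) - 1*35310 = 10 - 1*35310 = 10 - 35310 = -35300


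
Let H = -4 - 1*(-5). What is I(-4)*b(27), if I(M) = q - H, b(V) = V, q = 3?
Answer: 54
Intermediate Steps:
H = 1 (H = -4 + 5 = 1)
I(M) = 2 (I(M) = 3 - 1*1 = 3 - 1 = 2)
I(-4)*b(27) = 2*27 = 54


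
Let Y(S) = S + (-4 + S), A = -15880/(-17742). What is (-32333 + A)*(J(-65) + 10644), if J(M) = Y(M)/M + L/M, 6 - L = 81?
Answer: -15269070594239/44355 ≈ -3.4425e+8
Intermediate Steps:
A = 7940/8871 (A = -15880*(-1/17742) = 7940/8871 ≈ 0.89505)
L = -75 (L = 6 - 1*81 = 6 - 81 = -75)
Y(S) = -4 + 2*S
J(M) = -75/M + (-4 + 2*M)/M (J(M) = (-4 + 2*M)/M - 75/M = -75/M + (-4 + 2*M)/M)
(-32333 + A)*(J(-65) + 10644) = (-32333 + 7940/8871)*((2 - 79/(-65)) + 10644) = -286818103*((2 - 79*(-1/65)) + 10644)/8871 = -286818103*((2 + 79/65) + 10644)/8871 = -286818103*(209/65 + 10644)/8871 = -286818103/8871*692069/65 = -15269070594239/44355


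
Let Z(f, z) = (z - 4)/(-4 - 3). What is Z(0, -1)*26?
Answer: 130/7 ≈ 18.571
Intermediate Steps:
Z(f, z) = 4/7 - z/7 (Z(f, z) = (-4 + z)/(-7) = (-4 + z)*(-⅐) = 4/7 - z/7)
Z(0, -1)*26 = (4/7 - ⅐*(-1))*26 = (4/7 + ⅐)*26 = (5/7)*26 = 130/7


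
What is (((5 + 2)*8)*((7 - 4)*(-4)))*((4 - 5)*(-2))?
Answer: -1344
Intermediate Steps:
(((5 + 2)*8)*((7 - 4)*(-4)))*((4 - 5)*(-2)) = ((7*8)*(3*(-4)))*(-1*(-2)) = (56*(-12))*2 = -672*2 = -1344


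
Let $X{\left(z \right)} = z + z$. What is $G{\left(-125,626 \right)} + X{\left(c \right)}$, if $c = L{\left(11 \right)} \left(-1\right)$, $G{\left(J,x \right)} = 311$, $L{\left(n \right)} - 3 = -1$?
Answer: $307$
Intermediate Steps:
$L{\left(n \right)} = 2$ ($L{\left(n \right)} = 3 - 1 = 2$)
$c = -2$ ($c = 2 \left(-1\right) = -2$)
$X{\left(z \right)} = 2 z$
$G{\left(-125,626 \right)} + X{\left(c \right)} = 311 + 2 \left(-2\right) = 311 - 4 = 307$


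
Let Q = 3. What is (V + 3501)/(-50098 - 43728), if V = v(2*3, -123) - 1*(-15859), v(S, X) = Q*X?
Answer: -18991/93826 ≈ -0.20241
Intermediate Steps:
v(S, X) = 3*X
V = 15490 (V = 3*(-123) - 1*(-15859) = -369 + 15859 = 15490)
(V + 3501)/(-50098 - 43728) = (15490 + 3501)/(-50098 - 43728) = 18991/(-93826) = 18991*(-1/93826) = -18991/93826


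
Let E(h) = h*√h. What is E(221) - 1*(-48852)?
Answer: 48852 + 221*√221 ≈ 52137.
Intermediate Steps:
E(h) = h^(3/2)
E(221) - 1*(-48852) = 221^(3/2) - 1*(-48852) = 221*√221 + 48852 = 48852 + 221*√221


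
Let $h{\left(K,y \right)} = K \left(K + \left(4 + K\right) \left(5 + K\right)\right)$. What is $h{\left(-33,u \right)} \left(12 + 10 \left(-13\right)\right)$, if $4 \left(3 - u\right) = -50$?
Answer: $3033426$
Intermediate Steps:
$u = \frac{31}{2}$ ($u = 3 - - \frac{25}{2} = 3 + \frac{25}{2} = \frac{31}{2} \approx 15.5$)
$h{\left(-33,u \right)} \left(12 + 10 \left(-13\right)\right) = - 33 \left(20 + \left(-33\right)^{2} + 10 \left(-33\right)\right) \left(12 + 10 \left(-13\right)\right) = - 33 \left(20 + 1089 - 330\right) \left(12 - 130\right) = \left(-33\right) 779 \left(-118\right) = \left(-25707\right) \left(-118\right) = 3033426$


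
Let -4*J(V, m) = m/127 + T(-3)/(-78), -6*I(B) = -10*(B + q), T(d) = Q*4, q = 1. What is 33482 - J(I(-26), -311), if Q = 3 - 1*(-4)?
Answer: 663331477/19812 ≈ 33481.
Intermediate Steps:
Q = 7 (Q = 3 + 4 = 7)
T(d) = 28 (T(d) = 7*4 = 28)
I(B) = 5/3 + 5*B/3 (I(B) = -(-5)*(B + 1)/3 = -(-5)*(1 + B)/3 = -(-10 - 10*B)/6 = 5/3 + 5*B/3)
J(V, m) = 7/78 - m/508 (J(V, m) = -(m/127 + 28/(-78))/4 = -(m*(1/127) + 28*(-1/78))/4 = -(m/127 - 14/39)/4 = -(-14/39 + m/127)/4 = 7/78 - m/508)
33482 - J(I(-26), -311) = 33482 - (7/78 - 1/508*(-311)) = 33482 - (7/78 + 311/508) = 33482 - 1*13907/19812 = 33482 - 13907/19812 = 663331477/19812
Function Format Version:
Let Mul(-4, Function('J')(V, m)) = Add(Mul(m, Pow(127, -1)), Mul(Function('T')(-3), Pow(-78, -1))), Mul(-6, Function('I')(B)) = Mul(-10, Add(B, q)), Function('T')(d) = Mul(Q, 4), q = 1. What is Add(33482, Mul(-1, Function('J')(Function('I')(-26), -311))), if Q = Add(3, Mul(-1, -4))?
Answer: Rational(663331477, 19812) ≈ 33481.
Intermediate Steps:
Q = 7 (Q = Add(3, 4) = 7)
Function('T')(d) = 28 (Function('T')(d) = Mul(7, 4) = 28)
Function('I')(B) = Add(Rational(5, 3), Mul(Rational(5, 3), B)) (Function('I')(B) = Mul(Rational(-1, 6), Mul(-10, Add(B, 1))) = Mul(Rational(-1, 6), Mul(-10, Add(1, B))) = Mul(Rational(-1, 6), Add(-10, Mul(-10, B))) = Add(Rational(5, 3), Mul(Rational(5, 3), B)))
Function('J')(V, m) = Add(Rational(7, 78), Mul(Rational(-1, 508), m)) (Function('J')(V, m) = Mul(Rational(-1, 4), Add(Mul(m, Pow(127, -1)), Mul(28, Pow(-78, -1)))) = Mul(Rational(-1, 4), Add(Mul(m, Rational(1, 127)), Mul(28, Rational(-1, 78)))) = Mul(Rational(-1, 4), Add(Mul(Rational(1, 127), m), Rational(-14, 39))) = Mul(Rational(-1, 4), Add(Rational(-14, 39), Mul(Rational(1, 127), m))) = Add(Rational(7, 78), Mul(Rational(-1, 508), m)))
Add(33482, Mul(-1, Function('J')(Function('I')(-26), -311))) = Add(33482, Mul(-1, Add(Rational(7, 78), Mul(Rational(-1, 508), -311)))) = Add(33482, Mul(-1, Add(Rational(7, 78), Rational(311, 508)))) = Add(33482, Mul(-1, Rational(13907, 19812))) = Add(33482, Rational(-13907, 19812)) = Rational(663331477, 19812)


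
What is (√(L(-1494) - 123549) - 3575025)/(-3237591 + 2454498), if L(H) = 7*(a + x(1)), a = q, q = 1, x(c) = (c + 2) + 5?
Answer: 1191675/261031 - I*√123486/783093 ≈ 4.5653 - 0.00044874*I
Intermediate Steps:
x(c) = 7 + c (x(c) = (2 + c) + 5 = 7 + c)
a = 1
L(H) = 63 (L(H) = 7*(1 + (7 + 1)) = 7*(1 + 8) = 7*9 = 63)
(√(L(-1494) - 123549) - 3575025)/(-3237591 + 2454498) = (√(63 - 123549) - 3575025)/(-3237591 + 2454498) = (√(-123486) - 3575025)/(-783093) = (I*√123486 - 3575025)*(-1/783093) = (-3575025 + I*√123486)*(-1/783093) = 1191675/261031 - I*√123486/783093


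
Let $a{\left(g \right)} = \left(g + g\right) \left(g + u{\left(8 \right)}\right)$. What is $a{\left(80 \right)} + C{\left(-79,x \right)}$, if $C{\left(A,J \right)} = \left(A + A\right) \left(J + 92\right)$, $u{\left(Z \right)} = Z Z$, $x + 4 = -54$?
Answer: $17668$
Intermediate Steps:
$x = -58$ ($x = -4 - 54 = -58$)
$u{\left(Z \right)} = Z^{2}$
$C{\left(A,J \right)} = 2 A \left(92 + J\right)$
$a{\left(g \right)} = 2 g \left(64 + g\right)$ ($a{\left(g \right)} = \left(g + g\right) \left(g + 8^{2}\right) = 2 g \left(g + 64\right) = 2 g \left(64 + g\right)$)
$a{\left(80 \right)} + C{\left(-79,x \right)} = 2 \cdot 80 \left(64 + 80\right) + 2 \left(-79\right) \left(92 - 58\right) = 2 \cdot 80 \cdot 144 + 2 \left(-79\right) 34 = 23040 - 5372 = 17668$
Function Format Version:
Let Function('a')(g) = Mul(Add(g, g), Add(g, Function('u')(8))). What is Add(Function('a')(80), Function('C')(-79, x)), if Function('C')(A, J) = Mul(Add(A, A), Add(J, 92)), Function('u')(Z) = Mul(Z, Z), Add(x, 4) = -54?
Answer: 17668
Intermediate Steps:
x = -58 (x = Add(-4, -54) = -58)
Function('u')(Z) = Pow(Z, 2)
Function('C')(A, J) = Mul(2, A, Add(92, J)) (Function('C')(A, J) = Mul(Mul(2, A), Add(92, J)) = Mul(2, A, Add(92, J)))
Function('a')(g) = Mul(2, g, Add(64, g)) (Function('a')(g) = Mul(Add(g, g), Add(g, Pow(8, 2))) = Mul(Mul(2, g), Add(g, 64)) = Mul(Mul(2, g), Add(64, g)) = Mul(2, g, Add(64, g)))
Add(Function('a')(80), Function('C')(-79, x)) = Add(Mul(2, 80, Add(64, 80)), Mul(2, -79, Add(92, -58))) = Add(Mul(2, 80, 144), Mul(2, -79, 34)) = Add(23040, -5372) = 17668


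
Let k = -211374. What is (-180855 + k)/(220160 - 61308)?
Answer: -392229/158852 ≈ -2.4691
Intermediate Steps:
(-180855 + k)/(220160 - 61308) = (-180855 - 211374)/(220160 - 61308) = -392229/158852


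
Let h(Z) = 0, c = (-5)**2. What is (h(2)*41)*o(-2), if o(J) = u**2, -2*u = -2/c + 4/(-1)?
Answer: 0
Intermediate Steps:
c = 25
u = 51/25 (u = -(-2/25 + 4/(-1))/2 = -(-2*1/25 + 4*(-1))/2 = -(-2/25 - 4)/2 = -1/2*(-102/25) = 51/25 ≈ 2.0400)
o(J) = 2601/625 (o(J) = (51/25)**2 = 2601/625)
(h(2)*41)*o(-2) = (0*41)*(2601/625) = 0*(2601/625) = 0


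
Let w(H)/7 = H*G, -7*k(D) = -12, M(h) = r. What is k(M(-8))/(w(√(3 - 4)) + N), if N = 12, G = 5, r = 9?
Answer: 144/9583 - 60*I/1369 ≈ 0.015027 - 0.043828*I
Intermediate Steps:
M(h) = 9
k(D) = 12/7 (k(D) = -⅐*(-12) = 12/7)
w(H) = 35*H (w(H) = 7*(H*5) = 7*(5*H) = 35*H)
k(M(-8))/(w(√(3 - 4)) + N) = 12/(7*(35*√(3 - 4) + 12)) = 12/(7*(35*√(-1) + 12)) = 12/(7*(35*I + 12)) = 12/(7*(12 + 35*I)) = 12*((12 - 35*I)/1369)/7 = 12*(12 - 35*I)/9583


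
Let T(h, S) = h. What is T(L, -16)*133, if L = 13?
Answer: 1729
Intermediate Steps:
T(L, -16)*133 = 13*133 = 1729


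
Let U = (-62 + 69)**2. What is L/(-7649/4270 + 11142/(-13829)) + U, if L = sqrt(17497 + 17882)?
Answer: 49 - 177149490*sqrt(3931)/153354361 ≈ -23.426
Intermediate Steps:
L = 3*sqrt(3931) (L = sqrt(35379) = 3*sqrt(3931) ≈ 188.09)
U = 49 (U = 7**2 = 49)
L/(-7649/4270 + 11142/(-13829)) + U = (3*sqrt(3931))/(-7649/4270 + 11142/(-13829)) + 49 = (3*sqrt(3931))/(-7649*1/4270 + 11142*(-1/13829)) + 49 = (3*sqrt(3931))/(-7649/4270 - 11142/13829) + 49 = (3*sqrt(3931))/(-153354361/59049830) + 49 = (3*sqrt(3931))*(-59049830/153354361) + 49 = -177149490*sqrt(3931)/153354361 + 49 = 49 - 177149490*sqrt(3931)/153354361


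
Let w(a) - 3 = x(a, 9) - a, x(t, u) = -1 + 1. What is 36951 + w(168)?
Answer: 36786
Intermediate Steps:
x(t, u) = 0
w(a) = 3 - a (w(a) = 3 + (0 - a) = 3 - a)
36951 + w(168) = 36951 + (3 - 1*168) = 36951 + (3 - 168) = 36951 - 165 = 36786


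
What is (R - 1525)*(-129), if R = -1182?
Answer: 349203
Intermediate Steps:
(R - 1525)*(-129) = (-1182 - 1525)*(-129) = -2707*(-129) = 349203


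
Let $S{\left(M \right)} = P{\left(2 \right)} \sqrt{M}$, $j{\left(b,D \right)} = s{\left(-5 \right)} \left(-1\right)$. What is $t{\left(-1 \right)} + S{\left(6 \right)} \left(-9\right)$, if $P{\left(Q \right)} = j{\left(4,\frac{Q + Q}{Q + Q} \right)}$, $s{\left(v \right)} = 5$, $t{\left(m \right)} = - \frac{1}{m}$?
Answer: $1 + 45 \sqrt{6} \approx 111.23$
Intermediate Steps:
$j{\left(b,D \right)} = -5$ ($j{\left(b,D \right)} = 5 \left(-1\right) = -5$)
$P{\left(Q \right)} = -5$
$S{\left(M \right)} = - 5 \sqrt{M}$
$t{\left(-1 \right)} + S{\left(6 \right)} \left(-9\right) = - \frac{1}{-1} + - 5 \sqrt{6} \left(-9\right) = \left(-1\right) \left(-1\right) + 45 \sqrt{6} = 1 + 45 \sqrt{6}$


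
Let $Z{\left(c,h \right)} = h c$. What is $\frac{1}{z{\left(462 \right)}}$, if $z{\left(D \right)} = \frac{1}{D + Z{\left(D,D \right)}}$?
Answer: $213906$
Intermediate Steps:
$Z{\left(c,h \right)} = c h$
$z{\left(D \right)} = \frac{1}{D + D^{2}}$ ($z{\left(D \right)} = \frac{1}{D + D D} = \frac{1}{D + D^{2}}$)
$\frac{1}{z{\left(462 \right)}} = \frac{1}{\frac{1}{462} \frac{1}{1 + 462}} = \frac{1}{\frac{1}{462} \cdot \frac{1}{463}} = \frac{1}{\frac{1}{213906}} = 213906$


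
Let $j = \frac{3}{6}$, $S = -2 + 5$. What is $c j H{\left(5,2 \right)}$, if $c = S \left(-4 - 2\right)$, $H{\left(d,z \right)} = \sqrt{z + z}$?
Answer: $-18$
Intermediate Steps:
$S = 3$
$H{\left(d,z \right)} = \sqrt{2} \sqrt{z}$ ($H{\left(d,z \right)} = \sqrt{2 z} = \sqrt{2} \sqrt{z}$)
$j = \frac{1}{2}$ ($j = 3 \cdot \frac{1}{6} = \frac{1}{2} \approx 0.5$)
$c = -18$ ($c = 3 \left(-4 - 2\right) = 3 \left(-6\right) = -18$)
$c j H{\left(5,2 \right)} = \left(-18\right) \frac{1}{2} \sqrt{2} \sqrt{2} = \left(-9\right) 2 = -18$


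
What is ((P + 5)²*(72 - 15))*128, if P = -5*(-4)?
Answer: 4560000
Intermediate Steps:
P = 20
((P + 5)²*(72 - 15))*128 = ((20 + 5)²*(72 - 15))*128 = (25²*57)*128 = (625*57)*128 = 35625*128 = 4560000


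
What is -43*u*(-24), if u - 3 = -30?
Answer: -27864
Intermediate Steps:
u = -27 (u = 3 - 30 = -27)
-43*u*(-24) = -43*(-27)*(-24) = 1161*(-24) = -27864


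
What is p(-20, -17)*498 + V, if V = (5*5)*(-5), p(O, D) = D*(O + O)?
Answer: 338515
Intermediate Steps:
p(O, D) = 2*D*O (p(O, D) = D*(2*O) = 2*D*O)
V = -125 (V = 25*(-5) = -125)
p(-20, -17)*498 + V = (2*(-17)*(-20))*498 - 125 = 680*498 - 125 = 338640 - 125 = 338515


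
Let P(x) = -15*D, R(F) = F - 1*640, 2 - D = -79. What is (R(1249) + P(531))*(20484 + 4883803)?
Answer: -2971997922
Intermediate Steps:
D = 81 (D = 2 - 1*(-79) = 2 + 79 = 81)
R(F) = -640 + F (R(F) = F - 640 = -640 + F)
P(x) = -1215 (P(x) = -15*81 = -1215)
(R(1249) + P(531))*(20484 + 4883803) = ((-640 + 1249) - 1215)*(20484 + 4883803) = (609 - 1215)*4904287 = -606*4904287 = -2971997922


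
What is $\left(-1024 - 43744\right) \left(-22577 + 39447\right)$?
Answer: $-755236160$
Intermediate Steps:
$\left(-1024 - 43744\right) \left(-22577 + 39447\right) = \left(-44768\right) 16870 = -755236160$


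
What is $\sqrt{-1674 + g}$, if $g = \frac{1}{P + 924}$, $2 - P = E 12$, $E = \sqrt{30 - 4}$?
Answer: $\frac{\sqrt{-3100246 + 40176 \sqrt{26}}}{2 \sqrt{463 - 6 \sqrt{26}}} \approx 40.915 i$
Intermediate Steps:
$E = \sqrt{26} \approx 5.099$
$P = 2 - 12 \sqrt{26}$ ($P = 2 - \sqrt{26} \cdot 12 = 2 - 12 \sqrt{26} \approx -59.188$)
$g = \frac{1}{926 - 12 \sqrt{26}}$ ($g = \frac{1}{\left(2 - 12 \sqrt{26}\right) + 924} = \frac{1}{926 - 12 \sqrt{26}} \approx 0.0011563$)
$\sqrt{-1674 + g} = \sqrt{-1674 + \left(\frac{463}{426866} + \frac{3 \sqrt{26}}{213433}\right)} = \sqrt{- \frac{714573221}{426866} + \frac{3 \sqrt{26}}{213433}}$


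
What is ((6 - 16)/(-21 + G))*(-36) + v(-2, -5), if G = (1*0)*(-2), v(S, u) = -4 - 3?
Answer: -169/7 ≈ -24.143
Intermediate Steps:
v(S, u) = -7
G = 0 (G = 0*(-2) = 0)
((6 - 16)/(-21 + G))*(-36) + v(-2, -5) = ((6 - 16)/(-21 + 0))*(-36) - 7 = -10/(-21)*(-36) - 7 = -10*(-1/21)*(-36) - 7 = (10/21)*(-36) - 7 = -120/7 - 7 = -169/7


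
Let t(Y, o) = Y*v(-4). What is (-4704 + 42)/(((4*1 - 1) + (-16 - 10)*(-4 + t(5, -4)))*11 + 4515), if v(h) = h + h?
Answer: -2331/8566 ≈ -0.27212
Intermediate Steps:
v(h) = 2*h
t(Y, o) = -8*Y (t(Y, o) = Y*(2*(-4)) = Y*(-8) = -8*Y)
(-4704 + 42)/(((4*1 - 1) + (-16 - 10)*(-4 + t(5, -4)))*11 + 4515) = (-4704 + 42)/(((4*1 - 1) + (-16 - 10)*(-4 - 8*5))*11 + 4515) = -4662/(((4 - 1) - 26*(-4 - 40))*11 + 4515) = -4662/((3 - 26*(-44))*11 + 4515) = -4662/((3 + 1144)*11 + 4515) = -4662/(1147*11 + 4515) = -4662/(12617 + 4515) = -4662/17132 = -4662*1/17132 = -2331/8566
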